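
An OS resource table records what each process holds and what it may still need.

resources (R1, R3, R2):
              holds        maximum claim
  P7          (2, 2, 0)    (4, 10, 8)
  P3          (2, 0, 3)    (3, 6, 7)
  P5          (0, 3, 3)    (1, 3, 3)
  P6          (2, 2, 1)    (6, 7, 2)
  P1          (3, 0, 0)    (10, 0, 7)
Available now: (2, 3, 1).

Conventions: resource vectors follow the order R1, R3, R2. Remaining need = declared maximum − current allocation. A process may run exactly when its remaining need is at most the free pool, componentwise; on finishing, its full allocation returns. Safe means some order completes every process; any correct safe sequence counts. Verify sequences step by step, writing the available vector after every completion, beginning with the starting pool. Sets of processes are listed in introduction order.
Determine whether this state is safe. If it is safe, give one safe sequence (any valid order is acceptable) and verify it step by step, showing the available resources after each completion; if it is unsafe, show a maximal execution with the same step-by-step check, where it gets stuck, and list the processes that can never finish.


SAFE. One safe sequence: P5, P3, P6, P7, P1.
Key observation: P3 marks the first exact bind of the order: its need (1, 6, 4) fits the free (2, 6, 4) with zero slack on a requested resource.
Step-by-step check:
  pool = (2, 3, 1)
  P5: need (1, 0, 0) fits (2, 3, 1); releases (0, 3, 3), pool now (2, 6, 4)
  P3: need (1, 6, 4) fits (2, 6, 4); releases (2, 0, 3), pool now (4, 6, 7)
  P6: need (4, 5, 1) fits (4, 6, 7); releases (2, 2, 1), pool now (6, 8, 8)
  P7: need (2, 8, 8) fits (6, 8, 8); releases (2, 2, 0), pool now (8, 10, 8)
  P1: need (7, 0, 7) fits (8, 10, 8); releases (3, 0, 0), pool now (11, 10, 8)


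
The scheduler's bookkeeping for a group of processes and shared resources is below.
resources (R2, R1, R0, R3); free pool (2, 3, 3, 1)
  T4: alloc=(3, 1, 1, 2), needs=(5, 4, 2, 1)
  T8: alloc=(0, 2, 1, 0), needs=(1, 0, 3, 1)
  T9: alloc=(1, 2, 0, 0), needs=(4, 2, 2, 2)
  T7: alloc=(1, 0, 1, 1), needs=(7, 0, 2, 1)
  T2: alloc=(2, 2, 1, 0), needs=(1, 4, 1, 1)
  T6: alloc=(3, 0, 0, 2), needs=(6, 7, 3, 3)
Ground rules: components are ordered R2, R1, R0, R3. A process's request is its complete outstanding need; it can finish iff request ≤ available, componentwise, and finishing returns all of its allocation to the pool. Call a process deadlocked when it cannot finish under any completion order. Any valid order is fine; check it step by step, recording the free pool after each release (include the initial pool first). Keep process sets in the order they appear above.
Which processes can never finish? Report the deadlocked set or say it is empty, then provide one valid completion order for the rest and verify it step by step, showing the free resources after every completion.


The deadlocked set is T4, T9, T7 and T6.
Key observation: after T8, T2 the pool peaks at (4, 7, 5, 1), and each blocked process is short somewhere: T4 on R2; T9 on R3; T7 on R2; T6 on R2, R3.
The rest can finish in the order T8, T2. Check, step by step:
  pool = (2, 3, 3, 1)
  run T8 (needs (1, 0, 3, 1), free (2, 3, 3, 1)); after release of (0, 2, 1, 0) the pool is (2, 5, 4, 1)
  run T2 (needs (1, 4, 1, 1), free (2, 5, 4, 1)); after release of (2, 2, 1, 0) the pool is (4, 7, 5, 1)
The stuck group stays short no matter what:
  T4 still needs (5, 4, 2, 1) but only (4, 7, 5, 1) is free — short on R2
  T9 still needs (4, 2, 2, 2) but only (4, 7, 5, 1) is free — short on R3
  T7 still needs (7, 0, 2, 1) but only (4, 7, 5, 1) is free — short on R2
  T6 still needs (6, 7, 3, 3) but only (4, 7, 5, 1) is free — short on R2 and R3


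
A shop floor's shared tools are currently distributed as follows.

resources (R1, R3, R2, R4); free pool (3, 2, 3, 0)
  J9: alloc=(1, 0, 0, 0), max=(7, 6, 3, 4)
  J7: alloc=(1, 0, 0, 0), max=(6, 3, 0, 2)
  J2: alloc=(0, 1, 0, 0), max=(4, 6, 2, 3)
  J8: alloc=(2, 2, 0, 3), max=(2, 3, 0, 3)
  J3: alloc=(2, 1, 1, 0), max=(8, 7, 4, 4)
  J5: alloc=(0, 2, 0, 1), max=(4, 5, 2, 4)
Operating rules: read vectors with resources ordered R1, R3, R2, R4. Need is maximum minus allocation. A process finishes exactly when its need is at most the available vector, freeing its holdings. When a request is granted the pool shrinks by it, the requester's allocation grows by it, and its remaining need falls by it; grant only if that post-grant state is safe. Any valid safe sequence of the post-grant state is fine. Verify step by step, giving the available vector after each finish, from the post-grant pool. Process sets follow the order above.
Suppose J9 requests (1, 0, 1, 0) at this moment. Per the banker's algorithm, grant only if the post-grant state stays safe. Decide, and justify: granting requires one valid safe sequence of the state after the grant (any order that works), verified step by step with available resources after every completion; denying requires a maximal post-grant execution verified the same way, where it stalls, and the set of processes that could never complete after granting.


DENY. Granting would leave the state unsafe.
Key observation: once J8, J5, J2 finish, the pool peaks at (4, 7, 2, 4) — and every remaining process still needs more R1 than that.
Pretend the grant happened; the run J8, J5, J2 goes as far as possible. Step-by-step check:
  pool = (2, 2, 2, 0)
  run J8 (needs (0, 1, 0, 0), free (2, 2, 2, 0)); after release of (2, 2, 0, 3) the pool is (4, 4, 2, 3)
  run J5 (needs (4, 3, 2, 3), free (4, 4, 2, 3)); after release of (0, 2, 0, 1) the pool is (4, 6, 2, 4)
  run J2 (needs (4, 5, 2, 3), free (4, 6, 2, 4)); after release of (0, 1, 0, 0) the pool is (4, 7, 2, 4)
  J9 still needs (5, 6, 2, 4) but only (4, 7, 2, 4) is free — short on R1
  J7 still needs (5, 3, 0, 2) but only (4, 7, 2, 4) is free — short on R1
  J3 still needs (6, 6, 3, 4) but only (4, 7, 2, 4) is free — short on R1 and R2
Post-grant, the permanently blocked set is J9, J7 and J3.


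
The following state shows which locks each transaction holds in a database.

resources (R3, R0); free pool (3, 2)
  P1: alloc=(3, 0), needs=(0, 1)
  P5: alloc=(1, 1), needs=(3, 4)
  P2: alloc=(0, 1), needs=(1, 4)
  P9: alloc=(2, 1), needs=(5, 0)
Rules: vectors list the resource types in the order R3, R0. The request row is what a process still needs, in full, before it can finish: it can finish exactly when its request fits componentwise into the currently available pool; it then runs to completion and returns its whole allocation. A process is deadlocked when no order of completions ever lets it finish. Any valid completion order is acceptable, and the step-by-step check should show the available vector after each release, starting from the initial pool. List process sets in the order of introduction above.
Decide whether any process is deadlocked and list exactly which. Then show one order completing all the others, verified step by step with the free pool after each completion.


Deadlocked set: P5 and P2.
Key observation: the wall is R0: completing P1, P9 brings the pool only to (8, 3), and all the rest need more.
A valid finishing order for the others: P1, P9. Walking it through:
  pool = (3, 2)
  run P1 (needs (0, 1), free (3, 2)); after release of (3, 0) the pool is (6, 2)
  run P9 (needs (5, 0), free (6, 2)); after release of (2, 1) the pool is (8, 3)
None of the blocked processes ever fits:
  blocked: P5 wants (3, 4), pool (8, 3) — not enough R0
  blocked: P2 wants (1, 4), pool (8, 3) — not enough R0


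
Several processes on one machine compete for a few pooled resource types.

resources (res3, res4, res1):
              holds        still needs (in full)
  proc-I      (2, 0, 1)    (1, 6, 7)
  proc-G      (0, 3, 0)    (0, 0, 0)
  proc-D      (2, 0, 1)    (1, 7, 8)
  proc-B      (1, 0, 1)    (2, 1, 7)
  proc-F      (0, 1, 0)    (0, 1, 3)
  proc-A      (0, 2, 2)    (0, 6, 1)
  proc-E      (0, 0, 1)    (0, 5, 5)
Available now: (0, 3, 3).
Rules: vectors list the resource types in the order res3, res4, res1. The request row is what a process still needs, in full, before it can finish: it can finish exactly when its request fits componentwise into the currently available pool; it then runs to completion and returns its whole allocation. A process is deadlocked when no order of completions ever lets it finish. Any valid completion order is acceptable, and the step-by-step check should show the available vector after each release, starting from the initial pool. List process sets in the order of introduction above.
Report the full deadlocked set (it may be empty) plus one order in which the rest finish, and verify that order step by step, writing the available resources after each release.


Deadlocked set: proc-I, proc-D and proc-B.
Key observation: no order helps: past proc-F, proc-G, proc-A, proc-E, the free pool tops out at (0, 9, 6), below what each blocked process needs in res3.
One completion order for the rest: proc-F, proc-G, proc-A, proc-E. Step-by-step check:
  pool = (0, 3, 3)
  proc-F needs (0, 1, 3) <= (0, 3, 3) -> finishes; pool += (0, 1, 0) = (0, 4, 3)
  proc-G needs (0, 0, 0) <= (0, 4, 3) -> finishes; pool += (0, 3, 0) = (0, 7, 3)
  proc-A needs (0, 6, 1) <= (0, 7, 3) -> finishes; pool += (0, 2, 2) = (0, 9, 5)
  proc-E needs (0, 5, 5) <= (0, 9, 5) -> finishes; pool += (0, 0, 1) = (0, 9, 6)
The stuck group stays short no matter what:
  blocked: proc-I wants (1, 6, 7), pool (0, 9, 6) — not enough res3 and res1
  blocked: proc-D wants (1, 7, 8), pool (0, 9, 6) — not enough res3 and res1
  blocked: proc-B wants (2, 1, 7), pool (0, 9, 6) — not enough res3 and res1


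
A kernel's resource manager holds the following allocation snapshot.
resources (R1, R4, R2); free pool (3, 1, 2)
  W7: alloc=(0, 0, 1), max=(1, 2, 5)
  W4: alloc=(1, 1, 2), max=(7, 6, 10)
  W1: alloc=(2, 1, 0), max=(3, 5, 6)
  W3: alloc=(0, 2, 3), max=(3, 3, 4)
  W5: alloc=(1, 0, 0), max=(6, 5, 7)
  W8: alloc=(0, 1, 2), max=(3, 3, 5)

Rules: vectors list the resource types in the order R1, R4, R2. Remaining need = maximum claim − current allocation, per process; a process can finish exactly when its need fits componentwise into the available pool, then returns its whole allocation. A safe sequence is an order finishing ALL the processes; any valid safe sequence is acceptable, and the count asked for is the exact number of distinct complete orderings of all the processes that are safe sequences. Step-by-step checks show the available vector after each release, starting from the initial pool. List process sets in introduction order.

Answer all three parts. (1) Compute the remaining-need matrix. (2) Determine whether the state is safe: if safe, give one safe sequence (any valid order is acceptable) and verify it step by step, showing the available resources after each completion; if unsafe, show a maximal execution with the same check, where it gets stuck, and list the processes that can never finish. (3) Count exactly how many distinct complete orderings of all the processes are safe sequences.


(1) Outstanding need per process (order R1, R4, R2):
  W7: (1, 2, 4)
  W4: (6, 5, 8)
  W1: (1, 4, 6)
  W3: (3, 1, 1)
  W5: (5, 5, 7)
  W8: (3, 2, 3)
(2) The state is SAFE; one workable sequence: W3, W7, W8, W1, W5, W4.
Key observation: W3 is the earliest step where a requested resource binds exactly: need (3, 1, 1), pool (3, 1, 2) at its turn.
Verifying each step:
  pool = (3, 1, 2)
  W3: need (3, 1, 1) fits (3, 1, 2); releases (0, 2, 3), pool now (3, 3, 5)
  W7: need (1, 2, 4) fits (3, 3, 5); releases (0, 0, 1), pool now (3, 3, 6)
  W8: need (3, 2, 3) fits (3, 3, 6); releases (0, 1, 2), pool now (3, 4, 8)
  W1: need (1, 4, 6) fits (3, 4, 8); releases (2, 1, 0), pool now (5, 5, 8)
  W5: need (5, 5, 7) fits (5, 5, 8); releases (1, 0, 0), pool now (6, 5, 8)
  W4: need (6, 5, 8) fits (6, 5, 8); releases (1, 1, 2), pool now (7, 6, 10)
(3) The exact count: 4 of the possible complete orderings are safe sequences.


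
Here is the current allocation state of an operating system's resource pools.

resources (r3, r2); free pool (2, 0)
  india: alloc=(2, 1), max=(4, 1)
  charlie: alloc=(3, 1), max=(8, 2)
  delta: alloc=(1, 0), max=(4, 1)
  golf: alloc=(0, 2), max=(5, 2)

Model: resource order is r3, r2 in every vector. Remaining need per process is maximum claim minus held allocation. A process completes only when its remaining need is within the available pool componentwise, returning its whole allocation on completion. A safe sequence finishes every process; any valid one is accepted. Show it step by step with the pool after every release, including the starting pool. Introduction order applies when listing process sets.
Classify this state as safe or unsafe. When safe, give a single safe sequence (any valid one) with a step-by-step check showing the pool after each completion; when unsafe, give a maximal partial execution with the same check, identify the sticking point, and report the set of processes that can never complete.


SAFE. One safe sequence: india, delta, golf, charlie.
Key observation: the order's first zero-slack moment is india ((2, 0) needed, (2, 0) free — a requested resource with nothing to spare).
Check, step by step:
  pool = (2, 0)
  india needs (2, 0) <= (2, 0) -> finishes; pool += (2, 1) = (4, 1)
  delta needs (3, 1) <= (4, 1) -> finishes; pool += (1, 0) = (5, 1)
  golf needs (5, 0) <= (5, 1) -> finishes; pool += (0, 2) = (5, 3)
  charlie needs (5, 1) <= (5, 3) -> finishes; pool += (3, 1) = (8, 4)


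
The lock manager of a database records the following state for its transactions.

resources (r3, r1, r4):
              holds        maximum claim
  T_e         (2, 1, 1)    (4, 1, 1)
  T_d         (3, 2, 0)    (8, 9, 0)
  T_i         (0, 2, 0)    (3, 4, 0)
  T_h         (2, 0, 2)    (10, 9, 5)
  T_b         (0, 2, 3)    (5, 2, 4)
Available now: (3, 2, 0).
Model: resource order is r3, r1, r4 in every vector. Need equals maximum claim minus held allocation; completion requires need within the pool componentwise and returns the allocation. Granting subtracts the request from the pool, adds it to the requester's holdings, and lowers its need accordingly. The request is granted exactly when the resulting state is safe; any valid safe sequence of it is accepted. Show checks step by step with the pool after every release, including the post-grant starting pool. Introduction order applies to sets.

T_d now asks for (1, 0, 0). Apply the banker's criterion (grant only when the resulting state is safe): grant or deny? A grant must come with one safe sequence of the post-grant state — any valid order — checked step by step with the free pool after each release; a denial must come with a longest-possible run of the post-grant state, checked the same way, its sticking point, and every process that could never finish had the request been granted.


DENY: after the grant no complete ordering would exist.
Key observation: after T_e, T_i the pool peaks at (4, 5, 1), and each blocked process is short somewhere: T_d on r1; T_h on r3, r1, r4; T_b on r3.
On the post-grant state, T_e, T_i is a maximal run — nothing extends it. Check, step by step:
  pool = (2, 2, 0)
  T_e needs (2, 0, 0) <= (2, 2, 0) -> finishes; pool += (2, 1, 1) = (4, 3, 1)
  T_i needs (3, 2, 0) <= (4, 3, 1) -> finishes; pool += (0, 2, 0) = (4, 5, 1)
  T_d cannot run: need (4, 7, 0) vs free (4, 5, 1) (insufficient r1)
  T_h cannot run: need (8, 9, 3) vs free (4, 5, 1) (insufficient r3, r1 and r4)
  T_b cannot run: need (5, 0, 1) vs free (4, 5, 1) (insufficient r3)
Processes that could never finish after the grant: T_d, T_h and T_b.


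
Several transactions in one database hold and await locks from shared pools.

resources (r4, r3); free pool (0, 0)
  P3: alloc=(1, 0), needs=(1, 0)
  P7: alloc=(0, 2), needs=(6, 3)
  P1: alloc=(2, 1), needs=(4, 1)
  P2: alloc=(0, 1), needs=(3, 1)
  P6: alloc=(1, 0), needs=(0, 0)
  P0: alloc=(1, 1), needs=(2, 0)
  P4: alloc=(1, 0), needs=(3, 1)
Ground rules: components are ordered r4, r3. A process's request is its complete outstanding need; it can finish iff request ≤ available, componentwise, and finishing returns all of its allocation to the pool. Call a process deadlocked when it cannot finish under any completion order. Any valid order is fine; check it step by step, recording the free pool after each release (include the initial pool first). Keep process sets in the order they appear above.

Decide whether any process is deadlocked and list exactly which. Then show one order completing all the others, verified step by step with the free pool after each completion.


Nothing here is deadlocked.
Key observation: the pool covers P6 at once, and every later process fits after earlier releases.
A valid finishing order for the others: P6, P3, P0, P4, P1, P2, P7. Walking it through:
  pool = (0, 0)
  P6 needs (0, 0) <= (0, 0) -> finishes; pool += (1, 0) = (1, 0)
  P3 needs (1, 0) <= (1, 0) -> finishes; pool += (1, 0) = (2, 0)
  P0 needs (2, 0) <= (2, 0) -> finishes; pool += (1, 1) = (3, 1)
  P4 needs (3, 1) <= (3, 1) -> finishes; pool += (1, 0) = (4, 1)
  P1 needs (4, 1) <= (4, 1) -> finishes; pool += (2, 1) = (6, 2)
  P2 needs (3, 1) <= (6, 2) -> finishes; pool += (0, 1) = (6, 3)
  P7 needs (6, 3) <= (6, 3) -> finishes; pool += (0, 2) = (6, 5)


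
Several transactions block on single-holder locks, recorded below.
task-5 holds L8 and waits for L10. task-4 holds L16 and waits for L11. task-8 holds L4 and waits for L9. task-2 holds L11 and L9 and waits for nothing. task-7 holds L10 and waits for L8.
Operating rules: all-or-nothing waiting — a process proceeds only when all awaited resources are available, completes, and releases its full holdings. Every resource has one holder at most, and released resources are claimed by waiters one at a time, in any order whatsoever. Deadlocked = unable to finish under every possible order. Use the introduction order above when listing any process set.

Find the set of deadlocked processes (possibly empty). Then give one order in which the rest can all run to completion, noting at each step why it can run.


Deadlocked set: task-5 and task-7.
Key observation: the knot is the closed ring of waits task-5 -> task-7 -> task-5; no other process is dragged down with it.
A valid finishing order for the others: task-2, task-8, task-4.
Step-by-step check:
  task-2: no waits; runs immediately, freeing L11 and L9
  task-8 waits on L9 — all released -> runs and releases L4
  task-4 waits on L11 — all released -> runs and releases L16


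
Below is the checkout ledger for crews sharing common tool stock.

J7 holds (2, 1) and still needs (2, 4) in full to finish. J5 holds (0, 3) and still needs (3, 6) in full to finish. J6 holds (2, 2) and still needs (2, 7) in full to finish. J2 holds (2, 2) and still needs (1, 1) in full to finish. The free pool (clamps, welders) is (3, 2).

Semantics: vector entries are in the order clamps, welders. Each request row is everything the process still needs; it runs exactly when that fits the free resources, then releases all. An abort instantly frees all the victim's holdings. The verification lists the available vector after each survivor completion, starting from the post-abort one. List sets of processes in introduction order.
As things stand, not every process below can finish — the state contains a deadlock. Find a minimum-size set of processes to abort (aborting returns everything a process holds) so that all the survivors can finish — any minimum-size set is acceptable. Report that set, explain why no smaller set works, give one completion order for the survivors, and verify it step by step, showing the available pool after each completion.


Abort J6.
Key observation: J5 could never have finished before the abort; with (2, 2) returned by J6, it fits at step 3.
Minimality: the empty abort set fails — the state is deadlocked as it stands.
The survivors complete as J7, J2, J5. Check, step by step (starting from the post-abort pool):
  pool = (5, 4)
  J7 needs (2, 4) <= (5, 4) -> finishes; pool += (2, 1) = (7, 5)
  J2 needs (1, 1) <= (7, 5) -> finishes; pool += (2, 2) = (9, 7)
  J5 needs (3, 6) <= (9, 7) -> finishes; pool += (0, 3) = (9, 10)


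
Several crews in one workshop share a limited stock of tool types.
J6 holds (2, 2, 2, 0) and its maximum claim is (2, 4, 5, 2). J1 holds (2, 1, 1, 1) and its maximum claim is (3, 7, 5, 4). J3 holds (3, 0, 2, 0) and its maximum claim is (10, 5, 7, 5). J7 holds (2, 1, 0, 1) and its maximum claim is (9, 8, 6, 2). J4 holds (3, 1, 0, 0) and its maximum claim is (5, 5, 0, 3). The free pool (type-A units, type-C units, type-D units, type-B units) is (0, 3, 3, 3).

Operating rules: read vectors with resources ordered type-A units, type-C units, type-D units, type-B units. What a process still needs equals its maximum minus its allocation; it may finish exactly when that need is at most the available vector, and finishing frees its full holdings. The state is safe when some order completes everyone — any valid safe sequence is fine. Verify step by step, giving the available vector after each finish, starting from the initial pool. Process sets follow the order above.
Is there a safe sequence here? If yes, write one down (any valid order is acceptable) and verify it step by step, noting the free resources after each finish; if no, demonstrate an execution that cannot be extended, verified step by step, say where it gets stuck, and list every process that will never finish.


SAFE, for example via the order J6, J4, J1, J7, J3.
Key observation: J6 is the earliest step where a requested resource binds exactly: need (0, 2, 3, 2), pool (0, 3, 3, 3) at its turn.
Walking it through:
  pool = (0, 3, 3, 3)
  run J6 (needs (0, 2, 3, 2), free (0, 3, 3, 3)); after release of (2, 2, 2, 0) the pool is (2, 5, 5, 3)
  run J4 (needs (2, 4, 0, 3), free (2, 5, 5, 3)); after release of (3, 1, 0, 0) the pool is (5, 6, 5, 3)
  run J1 (needs (1, 6, 4, 3), free (5, 6, 5, 3)); after release of (2, 1, 1, 1) the pool is (7, 7, 6, 4)
  run J7 (needs (7, 7, 6, 1), free (7, 7, 6, 4)); after release of (2, 1, 0, 1) the pool is (9, 8, 6, 5)
  run J3 (needs (7, 5, 5, 5), free (9, 8, 6, 5)); after release of (3, 0, 2, 0) the pool is (12, 8, 8, 5)


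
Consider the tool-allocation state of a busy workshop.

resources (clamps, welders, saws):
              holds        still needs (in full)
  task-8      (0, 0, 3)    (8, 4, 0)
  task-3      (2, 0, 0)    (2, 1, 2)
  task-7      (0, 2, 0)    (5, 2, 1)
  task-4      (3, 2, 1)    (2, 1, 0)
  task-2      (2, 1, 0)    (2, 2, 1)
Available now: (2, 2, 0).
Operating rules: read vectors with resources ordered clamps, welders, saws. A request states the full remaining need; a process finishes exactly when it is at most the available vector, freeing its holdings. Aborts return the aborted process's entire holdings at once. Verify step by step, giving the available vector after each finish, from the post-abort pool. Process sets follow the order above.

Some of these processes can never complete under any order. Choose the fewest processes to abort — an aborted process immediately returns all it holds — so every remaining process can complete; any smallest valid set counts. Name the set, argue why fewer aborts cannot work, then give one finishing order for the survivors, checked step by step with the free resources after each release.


Minimum abort set: task-8.
Key observation: task-3 had no path to completion before; after the abort of task-8 ((0, 0, 3) returned), step 3 is where it fits.
No smaller set exists: with zero aborts the deadlock remains.
The survivors complete as task-4, task-2, task-3, task-7. Walking it through (starting from the post-abort pool):
  pool = (2, 2, 3)
  task-4: need (2, 1, 0) fits (2, 2, 3); releases (3, 2, 1), pool now (5, 4, 4)
  task-2: need (2, 2, 1) fits (5, 4, 4); releases (2, 1, 0), pool now (7, 5, 4)
  task-3: need (2, 1, 2) fits (7, 5, 4); releases (2, 0, 0), pool now (9, 5, 4)
  task-7: need (5, 2, 1) fits (9, 5, 4); releases (0, 2, 0), pool now (9, 7, 4)


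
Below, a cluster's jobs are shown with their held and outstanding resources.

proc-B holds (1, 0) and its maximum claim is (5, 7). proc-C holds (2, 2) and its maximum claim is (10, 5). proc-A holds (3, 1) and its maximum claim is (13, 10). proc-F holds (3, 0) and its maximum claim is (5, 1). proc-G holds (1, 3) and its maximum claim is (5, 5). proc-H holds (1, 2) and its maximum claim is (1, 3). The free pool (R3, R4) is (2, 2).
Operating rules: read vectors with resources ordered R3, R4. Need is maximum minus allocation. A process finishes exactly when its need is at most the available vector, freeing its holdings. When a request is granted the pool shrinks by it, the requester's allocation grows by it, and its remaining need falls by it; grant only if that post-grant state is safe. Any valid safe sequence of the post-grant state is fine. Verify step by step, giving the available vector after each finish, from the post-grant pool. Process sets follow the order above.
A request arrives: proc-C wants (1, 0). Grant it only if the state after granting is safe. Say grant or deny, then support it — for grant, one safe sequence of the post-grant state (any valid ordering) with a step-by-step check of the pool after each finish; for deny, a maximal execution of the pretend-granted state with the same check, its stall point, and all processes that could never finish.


GRANT. The post-grant state is safe; one safe sequence: proc-H, proc-F, proc-G, proc-B, proc-C, proc-A.
Key observation: post-grant, (1, 2) remains, and an order beginning with proc-H completes everyone.
Step-by-step check of the post-grant state:
  pool = (1, 2)
  run proc-H (needs (0, 1), free (1, 2)); after release of (1, 2) the pool is (2, 4)
  run proc-F (needs (2, 1), free (2, 4)); after release of (3, 0) the pool is (5, 4)
  run proc-G (needs (4, 2), free (5, 4)); after release of (1, 3) the pool is (6, 7)
  run proc-B (needs (4, 7), free (6, 7)); after release of (1, 0) the pool is (7, 7)
  run proc-C (needs (7, 3), free (7, 7)); after release of (3, 2) the pool is (10, 9)
  run proc-A (needs (10, 9), free (10, 9)); after release of (3, 1) the pool is (13, 10)


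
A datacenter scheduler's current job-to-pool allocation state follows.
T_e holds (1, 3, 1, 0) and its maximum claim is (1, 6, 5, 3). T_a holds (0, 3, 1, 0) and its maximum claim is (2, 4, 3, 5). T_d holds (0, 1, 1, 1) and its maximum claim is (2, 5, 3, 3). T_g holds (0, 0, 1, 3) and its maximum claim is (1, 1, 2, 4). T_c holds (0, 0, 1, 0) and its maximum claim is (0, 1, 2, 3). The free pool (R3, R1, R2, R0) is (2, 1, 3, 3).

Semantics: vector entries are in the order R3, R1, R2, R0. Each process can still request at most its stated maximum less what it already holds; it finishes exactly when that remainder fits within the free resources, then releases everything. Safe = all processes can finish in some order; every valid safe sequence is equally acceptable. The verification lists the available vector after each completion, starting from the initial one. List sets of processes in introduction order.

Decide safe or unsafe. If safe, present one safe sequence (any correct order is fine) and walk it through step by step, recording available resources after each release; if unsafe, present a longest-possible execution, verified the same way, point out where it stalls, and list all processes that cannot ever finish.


The state is SAFE; one workable sequence: T_g, T_a, T_d, T_c, T_e.
Key observation: the first exact fit in this order is T_g — it needs (1, 1, 1, 1) with (2, 1, 3, 3) free, meeting a requested resource to the last unit.
Check, step by step:
  pool = (2, 1, 3, 3)
  T_g: need (1, 1, 1, 1) fits (2, 1, 3, 3); releases (0, 0, 1, 3), pool now (2, 1, 4, 6)
  T_a: need (2, 1, 2, 5) fits (2, 1, 4, 6); releases (0, 3, 1, 0), pool now (2, 4, 5, 6)
  T_d: need (2, 4, 2, 2) fits (2, 4, 5, 6); releases (0, 1, 1, 1), pool now (2, 5, 6, 7)
  T_c: need (0, 1, 1, 3) fits (2, 5, 6, 7); releases (0, 0, 1, 0), pool now (2, 5, 7, 7)
  T_e: need (0, 3, 4, 3) fits (2, 5, 7, 7); releases (1, 3, 1, 0), pool now (3, 8, 8, 7)


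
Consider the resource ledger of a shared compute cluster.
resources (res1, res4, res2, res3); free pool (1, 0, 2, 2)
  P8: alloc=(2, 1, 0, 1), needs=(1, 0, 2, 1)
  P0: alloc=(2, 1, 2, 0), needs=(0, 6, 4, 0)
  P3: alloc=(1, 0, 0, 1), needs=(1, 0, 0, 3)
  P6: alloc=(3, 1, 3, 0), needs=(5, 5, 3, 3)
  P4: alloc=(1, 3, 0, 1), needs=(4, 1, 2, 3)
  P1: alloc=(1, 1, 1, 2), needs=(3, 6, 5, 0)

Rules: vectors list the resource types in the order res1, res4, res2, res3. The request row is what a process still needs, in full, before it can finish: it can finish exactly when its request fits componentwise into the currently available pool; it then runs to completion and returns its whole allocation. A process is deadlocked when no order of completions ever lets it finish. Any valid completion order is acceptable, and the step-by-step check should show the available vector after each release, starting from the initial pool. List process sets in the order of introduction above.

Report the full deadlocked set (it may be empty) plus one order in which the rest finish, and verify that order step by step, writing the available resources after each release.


The deadlocked set is P0, P6 and P1.
Key observation: res4 is the bottleneck — with P8, P3, P4 done the pool holds (5, 4, 2, 5), short of every remaining need.
The rest can finish in the order P8, P3, P4. Check, step by step:
  pool = (1, 0, 2, 2)
  P8: need (1, 0, 2, 1) fits (1, 0, 2, 2); releases (2, 1, 0, 1), pool now (3, 1, 2, 3)
  P3: need (1, 0, 0, 3) fits (3, 1, 2, 3); releases (1, 0, 0, 1), pool now (4, 1, 2, 4)
  P4: need (4, 1, 2, 3) fits (4, 1, 2, 4); releases (1, 3, 0, 1), pool now (5, 4, 2, 5)
The blocked processes can never fit:
  P0 cannot run: need (0, 6, 4, 0) vs free (5, 4, 2, 5) (insufficient res4 and res2)
  P6 cannot run: need (5, 5, 3, 3) vs free (5, 4, 2, 5) (insufficient res4 and res2)
  P1 cannot run: need (3, 6, 5, 0) vs free (5, 4, 2, 5) (insufficient res4 and res2)


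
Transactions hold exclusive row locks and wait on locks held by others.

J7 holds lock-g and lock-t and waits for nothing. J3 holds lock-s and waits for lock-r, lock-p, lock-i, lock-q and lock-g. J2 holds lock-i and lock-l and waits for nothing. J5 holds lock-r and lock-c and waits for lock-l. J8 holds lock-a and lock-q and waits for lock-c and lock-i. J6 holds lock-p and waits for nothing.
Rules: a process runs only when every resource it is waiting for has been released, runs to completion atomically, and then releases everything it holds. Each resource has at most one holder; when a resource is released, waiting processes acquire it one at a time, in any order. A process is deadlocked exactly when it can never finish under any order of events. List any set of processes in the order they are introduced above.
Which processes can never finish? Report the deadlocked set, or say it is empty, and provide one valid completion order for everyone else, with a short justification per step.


The deadlocked set is empty.
Key observation: the wait graph is acyclic; completion cascades from the unblocked processes through everyone else.
A valid finishing order for the others: J6, J7, J2, J5, J8, J3.
Walking it through:
  J6: no waits; runs immediately, freeing lock-p
  J7: no waits; runs immediately, freeing lock-g and lock-t
  J2: no waits; runs immediately, freeing lock-i and lock-l
  run J5 (all its waits — lock-l — are resolved); releases lock-r and lock-c
  run J8 (all its waits — lock-c and lock-i — are resolved); releases lock-a and lock-q
  run J3 (all its waits — lock-r, lock-p, lock-i, lock-q and lock-g — are resolved); releases lock-s


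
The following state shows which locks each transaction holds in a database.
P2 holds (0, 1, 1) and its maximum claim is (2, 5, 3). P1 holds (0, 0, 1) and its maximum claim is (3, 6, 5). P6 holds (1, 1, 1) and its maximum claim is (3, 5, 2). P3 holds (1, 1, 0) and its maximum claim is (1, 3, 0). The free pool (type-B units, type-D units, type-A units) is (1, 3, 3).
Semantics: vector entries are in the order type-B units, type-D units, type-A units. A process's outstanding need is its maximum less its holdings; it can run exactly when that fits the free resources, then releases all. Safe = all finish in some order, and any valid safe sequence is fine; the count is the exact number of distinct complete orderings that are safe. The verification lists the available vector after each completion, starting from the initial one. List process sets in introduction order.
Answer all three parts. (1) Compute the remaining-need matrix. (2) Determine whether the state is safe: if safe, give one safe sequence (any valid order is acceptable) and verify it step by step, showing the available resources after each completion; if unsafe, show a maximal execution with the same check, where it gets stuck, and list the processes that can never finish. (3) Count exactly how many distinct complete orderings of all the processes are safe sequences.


(1) Outstanding need per process (order type-B units, type-D units, type-A units):
  P2: (2, 4, 2)
  P1: (3, 6, 4)
  P6: (2, 4, 1)
  P3: (0, 2, 0)
(2) SAFE, for example via the order P3, P6, P2, P1.
Key observation: at P6 the run first touches a limit — (2, 4, 1) against (2, 4, 3), exact on a resource it actually requests.
Check, step by step:
  pool = (1, 3, 3)
  P3 needs (0, 2, 0) <= (1, 3, 3) -> finishes; pool += (1, 1, 0) = (2, 4, 3)
  P6 needs (2, 4, 1) <= (2, 4, 3) -> finishes; pool += (1, 1, 1) = (3, 5, 4)
  P2 needs (2, 4, 2) <= (3, 5, 4) -> finishes; pool += (0, 1, 1) = (3, 6, 5)
  P1 needs (3, 6, 4) <= (3, 6, 5) -> finishes; pool += (0, 0, 1) = (3, 6, 6)
(3) Precisely 2 of the possible complete orderings are safe sequences.


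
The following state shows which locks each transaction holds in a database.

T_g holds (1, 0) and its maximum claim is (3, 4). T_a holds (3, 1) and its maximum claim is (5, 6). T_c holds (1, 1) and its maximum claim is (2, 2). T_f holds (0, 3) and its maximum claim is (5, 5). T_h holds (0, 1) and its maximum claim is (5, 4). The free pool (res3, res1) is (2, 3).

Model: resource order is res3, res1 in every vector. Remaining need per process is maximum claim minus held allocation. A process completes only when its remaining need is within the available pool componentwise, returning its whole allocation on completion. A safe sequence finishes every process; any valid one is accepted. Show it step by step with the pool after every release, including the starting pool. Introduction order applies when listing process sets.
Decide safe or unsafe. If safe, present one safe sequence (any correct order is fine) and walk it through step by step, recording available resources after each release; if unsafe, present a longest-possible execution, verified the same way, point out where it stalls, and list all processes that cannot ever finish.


The state is UNSAFE.
Key observation: after T_c, T_g the pool peaks at (4, 4), and each blocked process is short somewhere: T_a on res1; T_f on res3; T_h on res3.
The run T_c, T_g cannot be extended any further. Walking it through:
  pool = (2, 3)
  T_c needs (1, 1) <= (2, 3) -> finishes; pool += (1, 1) = (3, 4)
  T_g needs (2, 4) <= (3, 4) -> finishes; pool += (1, 0) = (4, 4)
  blocked: T_a wants (2, 5), pool (4, 4) — not enough res1
  blocked: T_f wants (5, 2), pool (4, 4) — not enough res3
  blocked: T_h wants (5, 3), pool (4, 4) — not enough res3
Permanently blocked: T_a, T_f and T_h.


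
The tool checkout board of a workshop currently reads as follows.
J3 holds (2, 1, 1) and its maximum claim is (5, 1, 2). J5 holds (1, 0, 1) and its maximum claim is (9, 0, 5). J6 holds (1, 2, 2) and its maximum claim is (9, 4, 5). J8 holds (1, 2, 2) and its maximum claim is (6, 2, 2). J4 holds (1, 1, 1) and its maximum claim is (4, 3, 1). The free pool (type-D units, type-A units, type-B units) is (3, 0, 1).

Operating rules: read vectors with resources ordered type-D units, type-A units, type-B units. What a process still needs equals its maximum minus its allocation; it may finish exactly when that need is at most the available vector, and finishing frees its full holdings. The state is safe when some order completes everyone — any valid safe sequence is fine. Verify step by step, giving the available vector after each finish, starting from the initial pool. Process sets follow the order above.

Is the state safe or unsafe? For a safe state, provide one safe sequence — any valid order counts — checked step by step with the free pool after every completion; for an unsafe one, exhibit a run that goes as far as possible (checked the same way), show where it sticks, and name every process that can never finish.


The state is UNSAFE.
Key observation: after J3, J8, J4 complete, (7, 4, 5) is the best the pool ever gets, yet each leftover process wants more type-D units.
Going as far as possible: J3, J8, J4; after that, nothing fits. Verifying each step:
  pool = (3, 0, 1)
  run J3 (needs (3, 0, 1), free (3, 0, 1)); after release of (2, 1, 1) the pool is (5, 1, 2)
  run J8 (needs (5, 0, 0), free (5, 1, 2)); after release of (1, 2, 2) the pool is (6, 3, 4)
  run J4 (needs (3, 2, 0), free (6, 3, 4)); after release of (1, 1, 1) the pool is (7, 4, 5)
  J5 still needs (8, 0, 4) but only (7, 4, 5) is free — short on type-D units
  J6 still needs (8, 2, 3) but only (7, 4, 5) is free — short on type-D units
Permanently blocked: J5 and J6.


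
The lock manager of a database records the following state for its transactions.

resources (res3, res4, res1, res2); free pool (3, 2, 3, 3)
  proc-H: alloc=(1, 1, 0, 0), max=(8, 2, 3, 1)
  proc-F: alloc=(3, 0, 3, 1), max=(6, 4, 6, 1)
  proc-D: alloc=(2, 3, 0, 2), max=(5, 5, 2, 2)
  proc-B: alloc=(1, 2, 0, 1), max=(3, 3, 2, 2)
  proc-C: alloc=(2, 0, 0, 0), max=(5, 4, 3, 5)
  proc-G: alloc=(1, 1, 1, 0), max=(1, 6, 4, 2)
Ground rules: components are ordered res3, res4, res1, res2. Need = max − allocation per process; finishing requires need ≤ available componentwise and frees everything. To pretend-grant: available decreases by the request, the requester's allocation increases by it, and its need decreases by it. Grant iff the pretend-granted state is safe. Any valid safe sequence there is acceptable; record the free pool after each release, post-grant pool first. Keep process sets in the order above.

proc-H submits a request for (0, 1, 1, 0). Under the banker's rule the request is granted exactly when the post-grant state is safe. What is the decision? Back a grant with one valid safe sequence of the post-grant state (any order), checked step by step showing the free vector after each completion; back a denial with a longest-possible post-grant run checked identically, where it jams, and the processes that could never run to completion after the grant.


DENY: after the grant no complete ordering would exist.
Key observation: after proc-B, proc-D the pool peaks at (6, 6, 2, 6), and each blocked process is short somewhere: proc-H on res3; proc-F on res1; proc-C on res1; proc-G on res1.
Pretend the grant happened; the run proc-B, proc-D goes as far as possible. Check, step by step:
  pool = (3, 1, 2, 3)
  run proc-B (needs (2, 1, 2, 1), free (3, 1, 2, 3)); after release of (1, 2, 0, 1) the pool is (4, 3, 2, 4)
  run proc-D (needs (3, 2, 2, 0), free (4, 3, 2, 4)); after release of (2, 3, 0, 2) the pool is (6, 6, 2, 6)
  blocked: proc-H wants (7, 0, 2, 1), pool (6, 6, 2, 6) — not enough res3
  blocked: proc-F wants (3, 4, 3, 0), pool (6, 6, 2, 6) — not enough res1
  blocked: proc-C wants (3, 4, 3, 5), pool (6, 6, 2, 6) — not enough res1
  blocked: proc-G wants (0, 5, 3, 2), pool (6, 6, 2, 6) — not enough res1
Had the request been granted, proc-H, proc-F, proc-C and proc-G could never finish.


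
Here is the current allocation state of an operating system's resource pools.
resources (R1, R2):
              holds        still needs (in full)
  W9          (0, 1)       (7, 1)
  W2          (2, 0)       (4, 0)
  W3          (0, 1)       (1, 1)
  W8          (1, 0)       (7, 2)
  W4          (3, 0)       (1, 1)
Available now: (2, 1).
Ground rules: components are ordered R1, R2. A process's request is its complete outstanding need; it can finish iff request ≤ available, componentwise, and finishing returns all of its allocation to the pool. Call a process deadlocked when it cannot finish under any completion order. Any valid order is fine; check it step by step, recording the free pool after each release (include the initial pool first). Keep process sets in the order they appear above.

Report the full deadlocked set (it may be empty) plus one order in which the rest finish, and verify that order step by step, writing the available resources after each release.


Nothing here is deadlocked.
Key observation: starting with W4, each completion frees enough for the next — no one is permanently blocked.
The rest can finish in the order W4, W2, W3, W8, W9. Verifying each step:
  pool = (2, 1)
  W4 needs (1, 1) <= (2, 1) -> finishes; pool += (3, 0) = (5, 1)
  W2 needs (4, 0) <= (5, 1) -> finishes; pool += (2, 0) = (7, 1)
  W3 needs (1, 1) <= (7, 1) -> finishes; pool += (0, 1) = (7, 2)
  W8 needs (7, 2) <= (7, 2) -> finishes; pool += (1, 0) = (8, 2)
  W9 needs (7, 1) <= (8, 2) -> finishes; pool += (0, 1) = (8, 3)
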